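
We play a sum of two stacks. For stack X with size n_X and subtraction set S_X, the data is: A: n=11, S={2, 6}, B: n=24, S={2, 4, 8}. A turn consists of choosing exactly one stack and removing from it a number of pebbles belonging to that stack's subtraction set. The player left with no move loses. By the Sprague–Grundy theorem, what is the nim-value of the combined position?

1

Stack A, S = {2, 6}:
n :  0  1  2  3  4  5  6  7  8  9 10 11
G :  0  0  1  1  0  0  1  1  0  0  1  1
G_A(11) = 1.
Stack B, S = {2, 4, 8}:
n :  0  1  2  3  4  5  6  7  8  9 10 11 12 13 14 15 16 17 18 19 20 21 22 23 24
G :  0  0  1  1  2  2  0  0  1  1  2  2  0  0  1  1  2  2  0  0  1  1  2  2  0
G_B(24) = 0.
Combined Grundy value = 1 ⊕ 0 = 1.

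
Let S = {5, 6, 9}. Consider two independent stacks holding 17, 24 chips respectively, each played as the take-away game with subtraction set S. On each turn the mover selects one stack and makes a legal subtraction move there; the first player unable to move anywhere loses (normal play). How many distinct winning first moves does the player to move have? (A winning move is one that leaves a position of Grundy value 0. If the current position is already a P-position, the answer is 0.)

4

All stacks use S = {5, 6, 9}:
G(0) = 0
G(1) = mex{} = 0
G(2) = mex{} = 0
G(3) = mex{} = 0
G(4) = mex{} = 0
G(5) = mex{0} = 1
G(6) = mex{0,0} = 1
G(7) = mex{0,0} = 1
G(8) = mex{0,0} = 1
G(9) = mex{0,0,0} = 1
G(10) = mex{1,0,0} = 2
G(11) = mex{1,1,0} = 2
G(12) = mex{1,1,0} = 2
G(13) = mex{1,1,0} = 2
G(14) = mex{1,1,1} = 0
G(15) = mex{2,1,1} = 0
G(16) = mex{2,2,1} = 0
G(17) = mex{2,2,1} = 0
G(18) = mex{2,2,1} = 0
G(19) = mex{0,2,2} = 1
G(20) = mex{0,0,2} = 1
G(21) = mex{0,0,2} = 1
G(22) = mex{0,0,2} = 1
G(23) = mex{0,0,0} = 1
G(24) = mex{1,0,0} = 2
Stack A: G(17) = 0.
Stack B: G(24) = 2.
Combined Grundy value = 0 ⊕ 2 = 2.
A winning move leaves total XOR = 0, i.e. changes one component's Grundy value g to g ⊕ X where X is the current total.
Stack A: need g' = 0⊕2 = 2. Options: 17−5→G=2, 17−6→G=2, 17−9→G=1. Hits: 2.
Stack B: need g' = 2⊕2 = 0. Options: 24−5→G=1, 24−6→G=0, 24−9→G=0. Hits: 2.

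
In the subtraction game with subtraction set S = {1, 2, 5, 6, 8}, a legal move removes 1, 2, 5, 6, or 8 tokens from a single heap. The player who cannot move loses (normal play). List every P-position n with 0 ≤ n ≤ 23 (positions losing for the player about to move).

0, 3, 7, 10, 14, 17, 21

G(0) = 0
G(1) = mex{0} = 1
G(2) = mex{1,0} = 2
G(3) = mex{2,1} = 0
G(4) = mex{0,2} = 1
G(5) = mex{1,0,0} = 2
G(6) = mex{2,1,1,0} = 3
G(7) = mex{3,2,2,1} = 0
G(8) = mex{0,3,0,2,0} = 1
G(9) = mex{1,0,1,0,1} = 2
G(10) = mex{2,1,2,1,2} = 0
G(11) = mex{0,2,3,2,0} = 1
G(12) = mex{1,0,0,3,1} = 2
G(13) = mex{2,1,1,0,2} = 3
G(14) = mex{3,2,2,1,3} = 0
G(15) = mex{0,3,0,2,0} = 1
G(16) = mex{1,0,1,0,1} = 2
G(17) = mex{2,1,2,1,2} = 0
G(18) = mex{0,2,3,2,0} = 1
G(19) = mex{1,0,0,3,1} = 2
G(20) = mex{2,1,1,0,2} = 3
G(21) = mex{3,2,2,1,3} = 0
G(22) = mex{0,3,0,2,0} = 1
G(23) = mex{1,0,1,0,1} = 2
P-positions are exactly the n with G(n) = 0.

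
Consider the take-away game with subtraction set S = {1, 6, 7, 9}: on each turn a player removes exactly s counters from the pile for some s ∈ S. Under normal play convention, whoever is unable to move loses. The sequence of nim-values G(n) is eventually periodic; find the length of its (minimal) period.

G(0) = 0
G(1) = mex{0} = 1
G(2) = mex{1} = 0
G(3) = mex{0} = 1
G(4) = mex{1} = 0
G(5) = mex{0} = 1
G(6) = mex{1,0} = 2
G(7) = mex{2,1,0} = 3
G(8) = mex{3,0,1} = 2
G(9) = mex{2,1,0,0} = 3
G(10) = mex{3,0,1,1} = 2
G(11) = mex{2,1,0,0} = 3
G(12) = mex{3,2,1,1} = 0
G(13) = mex{0,3,2,0} = 1
G(14) = mex{1,2,3,1} = 0
G(15) = mex{0,3,2,2} = 1
G(16) = mex{1,2,3,3} = 0
G(17) = mex{0,3,2,2} = 1
G(18) = mex{1,0,3,3} = 2
G(19) = mex{2,1,0,2} = 3
G(20) = mex{3,0,1,3} = 2
G(21) = mex{2,1,0,0} = 3
G(22) = mex{3,0,1,1} = 2
G(23) = mex{2,1,0,0} = 3
G(24) = mex{3,2,1,1} = 0
G(25) = mex{0,3,2,0} = 1
G(n+12) = G(n) holds for n = 0,…,8 (a full window of length max(S) = 9), so the sequence is purely periodic with period 12.

12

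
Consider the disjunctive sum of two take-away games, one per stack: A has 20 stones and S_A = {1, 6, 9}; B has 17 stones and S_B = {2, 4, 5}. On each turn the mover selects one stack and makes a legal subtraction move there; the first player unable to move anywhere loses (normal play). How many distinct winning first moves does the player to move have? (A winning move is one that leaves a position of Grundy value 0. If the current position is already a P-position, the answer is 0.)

0

Stack A, S = {1, 6, 9}:
G(0) = 0
G(1) = mex{0} = 1
G(2) = mex{1} = 0
G(3) = mex{0} = 1
G(4) = mex{1} = 0
G(5) = mex{0} = 1
G(6) = mex{1,0} = 2
G(7) = mex{2,1} = 0
G(8) = mex{0,0} = 1
G(9) = mex{1,1,0} = 2
G(10) = mex{2,0,1} = 3
G(11) = mex{3,1,0} = 2
G(12) = mex{2,2,1} = 0
G(13) = mex{0,0,0} = 1
G(14) = mex{1,1,1} = 0
G(15) = mex{0,2,2} = 1
G(16) = mex{1,3,0} = 2
G(17) = mex{2,2,1} = 0
G(18) = mex{0,0,2} = 1
G(19) = mex{1,1,3} = 0
G(20) = mex{0,0,2} = 1
G_A(20) = 1.
Stack B, S = {2, 4, 5}:
G(0) = 0
G(1) = mex{} = 0
G(2) = mex{0} = 1
G(3) = mex{0} = 1
G(4) = mex{1,0} = 2
G(5) = mex{1,0,0} = 2
G(6) = mex{2,1,0} = 3
G(7) = mex{2,1,1} = 0
G(8) = mex{3,2,1} = 0
G(9) = mex{0,2,2} = 1
G(10) = mex{0,3,2} = 1
G(11) = mex{1,0,3} = 2
G(12) = mex{1,0,0} = 2
G(13) = mex{2,1,0} = 3
G(14) = mex{2,1,1} = 0
G(15) = mex{3,2,1} = 0
G(16) = mex{0,2,2} = 1
G(17) = mex{0,3,2} = 1
G_B(17) = 1.
Combined Grundy value = 1 ⊕ 1 = 0.
A winning move leaves total XOR = 0, i.e. changes one component's Grundy value g to g ⊕ X where X is the current total.
Stack A: target g' = 1⊕0 = 1, but every legal move changes the Grundy value (mex property), so 0 moves.
Stack B: target g' = 1⊕0 = 1, but every legal move changes the Grundy value (mex property), so 0 moves.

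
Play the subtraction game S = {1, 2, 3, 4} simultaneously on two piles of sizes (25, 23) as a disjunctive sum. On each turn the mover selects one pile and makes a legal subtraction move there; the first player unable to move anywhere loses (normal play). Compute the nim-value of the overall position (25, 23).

All piles use S = {1, 2, 3, 4}:
n :  0  1  2  3  4  5  6  7  8  9 10 11 12 13 14 15 16 17 18 19 20 21 22 23 24 25
G :  0  1  2  3  4  0  1  2  3  4  0  1  2  3  4  0  1  2  3  4  0  1  2  3  4  0
Pile A: G(25) = 0.
Pile B: G(23) = 3.
Combined Grundy value = 0 ⊕ 3 = 3.

3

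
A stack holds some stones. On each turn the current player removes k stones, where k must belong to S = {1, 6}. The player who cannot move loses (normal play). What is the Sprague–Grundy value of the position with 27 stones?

2

n :  0  1  2  3  4  5  6  7  8  9 10 11 12 13 14 15 16 17 18 19 20 21 22 23 24 25 26 27
G :  0  1  0  1  0  1  2  0  1  0  1  0  1  2  0  1  0  1  0  1  2  0  1  0  1  0  1  2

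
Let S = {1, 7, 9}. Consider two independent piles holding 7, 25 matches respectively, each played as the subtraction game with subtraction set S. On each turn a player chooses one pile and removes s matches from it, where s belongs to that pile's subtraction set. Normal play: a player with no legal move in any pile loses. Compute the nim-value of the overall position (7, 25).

All piles use S = {1, 7, 9}:
n :  0  1  2  3  4  5  6  7  8  9 10 11 12 13 14 15 16 17 18 19 20 21 22 23 24 25
G :  0  1  0  1  0  1  0  1  0  1  0  1  0  1  0  1  0  1  0  1  0  1  0  1  0  1
Pile A: G(7) = 1.
Pile B: G(25) = 1.
Combined Grundy value = 1 ⊕ 1 = 0.

0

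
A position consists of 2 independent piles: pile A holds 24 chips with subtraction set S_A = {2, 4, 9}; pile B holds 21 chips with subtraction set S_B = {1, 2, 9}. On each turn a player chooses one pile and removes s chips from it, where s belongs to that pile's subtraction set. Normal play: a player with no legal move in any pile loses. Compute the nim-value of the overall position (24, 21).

1

Pile A, S = {2, 4, 9}:
G(0) = 0
G(1) = mex{} = 0
G(2) = mex{0} = 1
G(3) = mex{0} = 1
G(4) = mex{1,0} = 2
G(5) = mex{1,0} = 2
G(6) = mex{2,1} = 0
G(7) = mex{2,1} = 0
G(8) = mex{0,2} = 1
G(9) = mex{0,2,0} = 1
G(10) = mex{1,0,0} = 2
G(11) = mex{1,0,1} = 2
G(12) = mex{2,1,1} = 0
G(13) = mex{2,1,2} = 0
G(14) = mex{0,2,2} = 1
G(15) = mex{0,2,0} = 1
G(16) = mex{1,0,0} = 2
G(17) = mex{1,0,1} = 2
G(18) = mex{2,1,1} = 0
G(19) = mex{2,1,2} = 0
G(20) = mex{0,2,2} = 1
G(21) = mex{0,2,0} = 1
G(22) = mex{1,0,0} = 2
G(23) = mex{1,0,1} = 2
G(24) = mex{2,1,1} = 0
G_A(24) = 0.
Pile B, S = {1, 2, 9}:
G(0) = 0
G(1) = mex{0} = 1
G(2) = mex{1,0} = 2
G(3) = mex{2,1} = 0
G(4) = mex{0,2} = 1
G(5) = mex{1,0} = 2
G(6) = mex{2,1} = 0
G(7) = mex{0,2} = 1
G(8) = mex{1,0} = 2
G(9) = mex{2,1,0} = 3
G(10) = mex{3,2,1} = 0
G(11) = mex{0,3,2} = 1
G(12) = mex{1,0,0} = 2
G(13) = mex{2,1,1} = 0
G(14) = mex{0,2,2} = 1
G(15) = mex{1,0,0} = 2
G(16) = mex{2,1,1} = 0
G(17) = mex{0,2,2} = 1
G(18) = mex{1,0,3} = 2
G(19) = mex{2,1,0} = 3
G(20) = mex{3,2,1} = 0
G(21) = mex{0,3,2} = 1
G_B(21) = 1.
Combined Grundy value = 0 ⊕ 1 = 1.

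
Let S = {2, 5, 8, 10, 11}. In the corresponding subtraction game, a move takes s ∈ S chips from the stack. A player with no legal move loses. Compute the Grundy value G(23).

n :  0  1  2  3  4  5  6  7  8  9 10 11 12 13 14 15 16 17 18 19 20 21 22 23
G :  0  0  1  1  0  2  1  0  2  1  3  2  2  0  3  1  0  3  1  0  0  1  1  3

3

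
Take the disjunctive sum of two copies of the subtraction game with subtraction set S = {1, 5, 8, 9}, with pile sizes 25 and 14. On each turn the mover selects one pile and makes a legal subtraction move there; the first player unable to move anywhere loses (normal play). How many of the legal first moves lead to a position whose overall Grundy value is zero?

3

All piles use S = {1, 5, 8, 9}:
n :  0  1  2  3  4  5  6  7  8  9 10 11 12 13 14 15 16 17 18 19 20 21 22 23 24 25
G :  0  1  0  1  0  1  0  1  2  3  2  3  2  3  2  3  0  1  0  1  0  1  0  1  2  3
Pile A: G(25) = 3.
Pile B: G(14) = 2.
Combined Grundy value = 3 ⊕ 2 = 1.
A winning move leaves total XOR = 0, i.e. changes one component's Grundy value g to g ⊕ X where X is the current total.
Pile A: need g' = 3⊕1 = 2. Options: 25−1→G=2, 25−5→G=0, 25−8→G=1, 25−9→G=0. Hits: 1.
Pile B: need g' = 2⊕1 = 3. Options: 14−1→G=3, 14−5→G=3, 14−8→G=0, 14−9→G=1. Hits: 2.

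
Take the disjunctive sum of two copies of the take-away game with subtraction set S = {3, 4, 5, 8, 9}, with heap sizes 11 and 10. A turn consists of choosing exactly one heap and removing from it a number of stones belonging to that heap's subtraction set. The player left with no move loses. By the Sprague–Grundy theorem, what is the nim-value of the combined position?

All heaps use S = {3, 4, 5, 8, 9}:
n :  0  1  2  3  4  5  6  7  8  9 10 11
G :  0  0  0  1  1  1  2  2  2  3  3  3
Heap A: G(11) = 3.
Heap B: G(10) = 3.
Combined Grundy value = 3 ⊕ 3 = 0.

0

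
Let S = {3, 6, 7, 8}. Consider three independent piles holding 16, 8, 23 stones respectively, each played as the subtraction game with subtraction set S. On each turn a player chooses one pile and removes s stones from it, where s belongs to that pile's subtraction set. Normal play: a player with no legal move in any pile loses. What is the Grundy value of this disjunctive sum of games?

All piles use S = {3, 6, 7, 8}:
G(0) = 0
G(1) = mex{} = 0
G(2) = mex{} = 0
G(3) = mex{0} = 1
G(4) = mex{0} = 1
G(5) = mex{0} = 1
G(6) = mex{1,0} = 2
G(7) = mex{1,0,0} = 2
G(8) = mex{1,0,0,0} = 2
G(9) = mex{2,1,0,0} = 3
G(10) = mex{2,1,1,0} = 3
G(11) = mex{2,1,1,1} = 0
G(12) = mex{3,2,1,1} = 0
G(13) = mex{3,2,2,1} = 0
G(14) = mex{0,2,2,2} = 1
G(15) = mex{0,3,2,2} = 1
G(16) = mex{0,3,3,2} = 1
G(17) = mex{1,0,3,3} = 2
G(18) = mex{1,0,0,3} = 2
G(19) = mex{1,0,0,0} = 2
G(20) = mex{2,1,0,0} = 3
G(21) = mex{2,1,1,0} = 3
G(22) = mex{2,1,1,1} = 0
G(23) = mex{3,2,1,1} = 0
Pile A: G(16) = 1.
Pile B: G(8) = 2.
Pile C: G(23) = 0.
Combined Grundy value = 1 ⊕ 2 ⊕ 0 = 3.

3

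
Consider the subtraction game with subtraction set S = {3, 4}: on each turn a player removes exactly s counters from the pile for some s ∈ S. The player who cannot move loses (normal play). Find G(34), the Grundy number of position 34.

2

n :  0  1  2  3  4  5  6  7  8  9 10 11 12 13 14 15 16 17 18 19 20 21 22 23 24 25 26 27 28 29 30 31 32 33 34
G :  0  0  0  1  1  1  2  0  0  0  1  1  1  2  0  0  0  1  1  1  2  0  0  0  1  1  1  2  0  0  0  1  1  1  2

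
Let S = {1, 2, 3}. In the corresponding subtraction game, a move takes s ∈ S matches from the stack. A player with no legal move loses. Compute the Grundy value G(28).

0

G(0) = 0
G(1) = mex{0} = 1
G(2) = mex{1,0} = 2
G(3) = mex{2,1,0} = 3
G(4) = mex{3,2,1} = 0
G(5) = mex{0,3,2} = 1
G(6) = mex{1,0,3} = 2
G(7) = mex{2,1,0} = 3
G(8) = mex{3,2,1} = 0
G(9) = mex{0,3,2} = 1
G(10) = mex{1,0,3} = 2
G(11) = mex{2,1,0} = 3
G(12) = mex{3,2,1} = 0
G(13) = mex{0,3,2} = 1
G(14) = mex{1,0,3} = 2
G(15) = mex{2,1,0} = 3
G(16) = mex{3,2,1} = 0
G(17) = mex{0,3,2} = 1
G(18) = mex{1,0,3} = 2
G(19) = mex{2,1,0} = 3
G(20) = mex{3,2,1} = 0
G(21) = mex{0,3,2} = 1
G(22) = mex{1,0,3} = 2
G(23) = mex{2,1,0} = 3
G(24) = mex{3,2,1} = 0
G(25) = mex{0,3,2} = 1
G(26) = mex{1,0,3} = 2
G(27) = mex{2,1,0} = 3
G(28) = mex{3,2,1} = 0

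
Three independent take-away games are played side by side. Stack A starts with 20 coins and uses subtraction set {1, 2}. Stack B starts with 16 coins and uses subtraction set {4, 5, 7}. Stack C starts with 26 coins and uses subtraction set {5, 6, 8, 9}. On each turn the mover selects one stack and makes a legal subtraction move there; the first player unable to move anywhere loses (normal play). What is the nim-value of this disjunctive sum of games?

Stack A, S = {1, 2}:
n :  0  1  2  3  4  5  6  7  8  9 10 11 12 13 14 15 16 17 18 19 20
G :  0  1  2  0  1  2  0  1  2  0  1  2  0  1  2  0  1  2  0  1  2
G_A(20) = 2.
Stack B, S = {4, 5, 7}:
G(0) = 0
G(1) = mex{} = 0
G(2) = mex{} = 0
G(3) = mex{} = 0
G(4) = mex{0} = 1
G(5) = mex{0,0} = 1
G(6) = mex{0,0} = 1
G(7) = mex{0,0,0} = 1
G(8) = mex{1,0,0} = 2
G(9) = mex{1,1,0} = 2
G(10) = mex{1,1,0} = 2
G(11) = mex{1,1,1} = 0
G(12) = mex{2,1,1} = 0
G(13) = mex{2,2,1} = 0
G(14) = mex{2,2,1} = 0
G(15) = mex{0,2,2} = 1
G(16) = mex{0,0,2} = 1
G_B(16) = 1.
Stack C, S = {5, 6, 8, 9}:
n :  0  1  2  3  4  5  6  7  8  9 10 11 12 13 14 15 16 17 18 19 20 21 22 23 24 25 26
G :  0  0  0  0  0  1  1  1  1  1  2  2  2  2  0  0  0  0  0  1  1  1  1  1  2  2  2
G_C(26) = 2.
Combined Grundy value = 2 ⊕ 1 ⊕ 2 = 1.

1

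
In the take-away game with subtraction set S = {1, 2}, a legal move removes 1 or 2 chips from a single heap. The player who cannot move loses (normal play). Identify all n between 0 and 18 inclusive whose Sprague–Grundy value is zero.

0, 3, 6, 9, 12, 15, 18

n :  0  1  2  3  4  5  6  7  8  9 10 11 12 13 14 15 16 17 18
G :  0  1  2  0  1  2  0  1  2  0  1  2  0  1  2  0  1  2  0
P-positions are exactly the n with G(n) = 0.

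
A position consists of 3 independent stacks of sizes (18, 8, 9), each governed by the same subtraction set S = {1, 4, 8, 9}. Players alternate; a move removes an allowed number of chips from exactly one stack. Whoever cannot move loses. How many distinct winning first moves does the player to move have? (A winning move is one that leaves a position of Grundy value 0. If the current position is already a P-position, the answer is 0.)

3

All stacks use S = {1, 4, 8, 9}:
n :  0  1  2  3  4  5  6  7  8  9 10 11 12 13 14 15 16 17 18
G :  0  1  0  1  2  0  1  0  1  2  3  2  0  1  2  3  2  0  1
Stack A: G(18) = 1.
Stack B: G(8) = 1.
Stack C: G(9) = 2.
Combined Grundy value = 1 ⊕ 1 ⊕ 2 = 2.
A winning move leaves total XOR = 0, i.e. changes one component's Grundy value g to g ⊕ X where X is the current total.
Stack A: need g' = 1⊕2 = 3. Options: 18−1→G=0, 18−4→G=2, 18−8→G=3, 18−9→G=2. Hits: 1.
Stack B: need g' = 1⊕2 = 3. Options: 8−1→G=0, 8−4→G=2, 8−8→G=0. Hits: 0.
Stack C: need g' = 2⊕2 = 0. Options: 9−1→G=1, 9−4→G=0, 9−8→G=1, 9−9→G=0. Hits: 2.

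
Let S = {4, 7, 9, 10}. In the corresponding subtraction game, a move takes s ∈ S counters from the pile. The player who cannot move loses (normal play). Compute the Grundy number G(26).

G(0) = 0
G(1) = mex{} = 0
G(2) = mex{} = 0
G(3) = mex{} = 0
G(4) = mex{0} = 1
G(5) = mex{0} = 1
G(6) = mex{0} = 1
G(7) = mex{0,0} = 1
G(8) = mex{1,0} = 2
G(9) = mex{1,0,0} = 2
G(10) = mex{1,0,0,0} = 2
G(11) = mex{1,1,0,0} = 2
G(12) = mex{2,1,0,0} = 3
G(13) = mex{2,1,1,0} = 3
G(14) = mex{2,1,1,1} = 0
G(15) = mex{2,2,1,1} = 0
G(16) = mex{3,2,1,1} = 0
G(17) = mex{3,2,2,1} = 0
G(18) = mex{0,2,2,2} = 1
G(19) = mex{0,3,2,2} = 1
G(20) = mex{0,3,2,2} = 1
G(21) = mex{0,0,3,2} = 1
G(22) = mex{1,0,3,3} = 2
G(23) = mex{1,0,0,3} = 2
G(24) = mex{1,0,0,0} = 2
G(25) = mex{1,1,0,0} = 2
G(26) = mex{2,1,0,0} = 3

3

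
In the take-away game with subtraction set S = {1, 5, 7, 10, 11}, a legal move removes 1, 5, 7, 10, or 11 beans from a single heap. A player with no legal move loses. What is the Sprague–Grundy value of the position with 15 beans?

3

n :  0  1  2  3  4  5  6  7  8  9 10 11 12 13 14 15
G :  0  1  0  1  0  1  0  1  0  1  2  3  2  3  2  3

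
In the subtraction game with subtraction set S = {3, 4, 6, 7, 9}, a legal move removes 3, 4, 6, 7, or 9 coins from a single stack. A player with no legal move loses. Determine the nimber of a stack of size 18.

G(0) = 0
G(1) = mex{} = 0
G(2) = mex{} = 0
G(3) = mex{0} = 1
G(4) = mex{0,0} = 1
G(5) = mex{0,0} = 1
G(6) = mex{1,0,0} = 2
G(7) = mex{1,1,0,0} = 2
G(8) = mex{1,1,0,0} = 2
G(9) = mex{2,1,1,0,0} = 3
G(10) = mex{2,2,1,1,0} = 3
G(11) = mex{2,2,1,1,0} = 3
G(12) = mex{3,2,2,1,1} = 0
G(13) = mex{3,3,2,2,1} = 0
G(14) = mex{3,3,2,2,1} = 0
G(15) = mex{0,3,3,2,2} = 1
G(16) = mex{0,0,3,3,2} = 1
G(17) = mex{0,0,3,3,2} = 1
G(18) = mex{1,0,0,3,3} = 2

2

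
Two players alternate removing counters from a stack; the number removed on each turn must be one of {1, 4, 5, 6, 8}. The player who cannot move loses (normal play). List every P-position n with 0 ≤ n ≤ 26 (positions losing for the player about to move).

n :  0  1  2  3  4  5  6  7  8  9 10 11 12 13 14 15 16 17 18 19 20 21 22 23 24 25 26
G :  0  1  0  1  2  3  2  3  4  0  1  0  1  2  3  2  3  4  0  1  0  1  2  3  2  3  4
P-positions are exactly the n with G(n) = 0.

0, 2, 9, 11, 18, 20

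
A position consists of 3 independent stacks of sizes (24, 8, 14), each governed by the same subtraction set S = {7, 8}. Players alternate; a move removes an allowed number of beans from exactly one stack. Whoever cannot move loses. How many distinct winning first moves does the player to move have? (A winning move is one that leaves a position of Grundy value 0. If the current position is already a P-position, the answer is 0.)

1

All stacks use S = {7, 8}:
n :  0  1  2  3  4  5  6  7  8  9 10 11 12 13 14 15 16 17 18 19 20 21 22 23 24
G :  0  0  0  0  0  0  0  1  1  1  1  1  1  1  2  0  0  0  0  0  0  0  1  1  1
Stack A: G(24) = 1.
Stack B: G(8) = 1.
Stack C: G(14) = 2.
Combined Grundy value = 1 ⊕ 1 ⊕ 2 = 2.
A winning move leaves total XOR = 0, i.e. changes one component's Grundy value g to g ⊕ X where X is the current total.
Stack A: need g' = 1⊕2 = 3. Options: 24−7→G=0, 24−8→G=0. Hits: 0.
Stack B: need g' = 1⊕2 = 3. Options: 8−7→G=0, 8−8→G=0. Hits: 0.
Stack C: need g' = 2⊕2 = 0. Options: 14−7→G=1, 14−8→G=0. Hits: 1.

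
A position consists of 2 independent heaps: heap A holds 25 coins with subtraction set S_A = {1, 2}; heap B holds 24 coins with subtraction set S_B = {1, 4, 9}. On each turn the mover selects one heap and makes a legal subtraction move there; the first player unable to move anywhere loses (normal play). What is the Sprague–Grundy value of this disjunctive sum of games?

Heap A, S = {1, 2}:
n :  0  1  2  3  4  5  6  7  8  9 10 11 12 13 14 15 16 17 18 19 20 21 22 23 24 25
G :  0  1  2  0  1  2  0  1  2  0  1  2  0  1  2  0  1  2  0  1  2  0  1  2  0  1
G_A(25) = 1.
Heap B, S = {1, 4, 9}:
G(0) = 0
G(1) = mex{0} = 1
G(2) = mex{1} = 0
G(3) = mex{0} = 1
G(4) = mex{1,0} = 2
G(5) = mex{2,1} = 0
G(6) = mex{0,0} = 1
G(7) = mex{1,1} = 0
G(8) = mex{0,2} = 1
G(9) = mex{1,0,0} = 2
G(10) = mex{2,1,1} = 0
G(11) = mex{0,0,0} = 1
G(12) = mex{1,1,1} = 0
G(13) = mex{0,2,2} = 1
G(14) = mex{1,0,0} = 2
G(15) = mex{2,1,1} = 0
G(16) = mex{0,0,0} = 1
G(17) = mex{1,1,1} = 0
G(18) = mex{0,2,2} = 1
G(19) = mex{1,0,0} = 2
G(20) = mex{2,1,1} = 0
G(21) = mex{0,0,0} = 1
G(22) = mex{1,1,1} = 0
G(23) = mex{0,2,2} = 1
G(24) = mex{1,0,0} = 2
G_B(24) = 2.
Combined Grundy value = 1 ⊕ 2 = 3.

3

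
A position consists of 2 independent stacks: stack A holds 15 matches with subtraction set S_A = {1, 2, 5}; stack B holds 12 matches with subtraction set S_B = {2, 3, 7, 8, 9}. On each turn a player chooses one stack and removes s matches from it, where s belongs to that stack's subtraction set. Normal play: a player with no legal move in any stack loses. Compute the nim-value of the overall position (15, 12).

3

Stack A, S = {1, 2, 5}:
G(0) = 0
G(1) = mex{0} = 1
G(2) = mex{1,0} = 2
G(3) = mex{2,1} = 0
G(4) = mex{0,2} = 1
G(5) = mex{1,0,0} = 2
G(6) = mex{2,1,1} = 0
G(7) = mex{0,2,2} = 1
G(8) = mex{1,0,0} = 2
G(9) = mex{2,1,1} = 0
G(10) = mex{0,2,2} = 1
G(11) = mex{1,0,0} = 2
G(12) = mex{2,1,1} = 0
G(13) = mex{0,2,2} = 1
G(14) = mex{1,0,0} = 2
G(15) = mex{2,1,1} = 0
G_A(15) = 0.
Stack B, S = {2, 3, 7, 8, 9}:
G(0) = 0
G(1) = mex{} = 0
G(2) = mex{0} = 1
G(3) = mex{0,0} = 1
G(4) = mex{1,0} = 2
G(5) = mex{1,1} = 0
G(6) = mex{2,1} = 0
G(7) = mex{0,2,0} = 1
G(8) = mex{0,0,0,0} = 1
G(9) = mex{1,0,1,0,0} = 2
G(10) = mex{1,1,1,1,0} = 2
G(11) = mex{2,1,2,1,1} = 0
G(12) = mex{2,2,0,2,1} = 3
G_B(12) = 3.
Combined Grundy value = 0 ⊕ 3 = 3.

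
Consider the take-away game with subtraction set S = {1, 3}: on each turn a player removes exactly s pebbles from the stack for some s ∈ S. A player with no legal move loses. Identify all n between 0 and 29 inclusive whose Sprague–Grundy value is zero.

0, 2, 4, 6, 8, 10, 12, 14, 16, 18, 20, 22, 24, 26, 28

G(0) = 0
G(1) = mex{0} = 1
G(2) = mex{1} = 0
G(3) = mex{0,0} = 1
G(4) = mex{1,1} = 0
G(5) = mex{0,0} = 1
G(6) = mex{1,1} = 0
G(7) = mex{0,0} = 1
G(8) = mex{1,1} = 0
G(9) = mex{0,0} = 1
G(10) = mex{1,1} = 0
G(11) = mex{0,0} = 1
G(12) = mex{1,1} = 0
G(13) = mex{0,0} = 1
G(14) = mex{1,1} = 0
G(15) = mex{0,0} = 1
G(16) = mex{1,1} = 0
G(17) = mex{0,0} = 1
G(18) = mex{1,1} = 0
G(19) = mex{0,0} = 1
G(20) = mex{1,1} = 0
G(21) = mex{0,0} = 1
G(22) = mex{1,1} = 0
G(23) = mex{0,0} = 1
G(24) = mex{1,1} = 0
G(25) = mex{0,0} = 1
G(26) = mex{1,1} = 0
G(27) = mex{0,0} = 1
G(28) = mex{1,1} = 0
G(29) = mex{0,0} = 1
P-positions are exactly the n with G(n) = 0.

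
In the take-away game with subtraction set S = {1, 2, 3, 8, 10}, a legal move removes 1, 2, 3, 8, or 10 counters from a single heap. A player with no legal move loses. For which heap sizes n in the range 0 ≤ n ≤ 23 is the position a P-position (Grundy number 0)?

G(0) = 0
G(1) = mex{0} = 1
G(2) = mex{1,0} = 2
G(3) = mex{2,1,0} = 3
G(4) = mex{3,2,1} = 0
G(5) = mex{0,3,2} = 1
G(6) = mex{1,0,3} = 2
G(7) = mex{2,1,0} = 3
G(8) = mex{3,2,1,0} = 4
G(9) = mex{4,3,2,1} = 0
G(10) = mex{0,4,3,2,0} = 1
G(11) = mex{1,0,4,3,1} = 2
G(12) = mex{2,1,0,0,2} = 3
G(13) = mex{3,2,1,1,3} = 0
G(14) = mex{0,3,2,2,0} = 1
G(15) = mex{1,0,3,3,1} = 2
G(16) = mex{2,1,0,4,2} = 3
G(17) = mex{3,2,1,0,3} = 4
G(18) = mex{4,3,2,1,4} = 0
G(19) = mex{0,4,3,2,0} = 1
G(20) = mex{1,0,4,3,1} = 2
G(21) = mex{2,1,0,0,2} = 3
G(22) = mex{3,2,1,1,3} = 0
G(23) = mex{0,3,2,2,0} = 1
P-positions are exactly the n with G(n) = 0.

0, 4, 9, 13, 18, 22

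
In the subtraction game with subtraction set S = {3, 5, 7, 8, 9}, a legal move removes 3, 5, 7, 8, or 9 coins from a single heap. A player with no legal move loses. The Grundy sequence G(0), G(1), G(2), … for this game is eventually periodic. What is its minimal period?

G(0) = 0
G(1) = mex{} = 0
G(2) = mex{} = 0
G(3) = mex{0} = 1
G(4) = mex{0} = 1
G(5) = mex{0,0} = 1
G(6) = mex{1,0} = 2
G(7) = mex{1,0,0} = 2
G(8) = mex{1,1,0,0} = 2
G(9) = mex{2,1,0,0,0} = 3
G(10) = mex{2,1,1,0,0} = 3
G(11) = mex{2,2,1,1,0} = 3
G(12) = mex{3,2,1,1,1} = 0
G(13) = mex{3,2,2,1,1} = 0
G(14) = mex{3,3,2,2,1} = 0
G(15) = mex{0,3,2,2,2} = 1
G(16) = mex{0,3,3,2,2} = 1
G(17) = mex{0,0,3,3,2} = 1
G(18) = mex{1,0,3,3,3} = 2
G(19) = mex{1,0,0,3,3} = 2
G(20) = mex{1,1,0,0,3} = 2
G(21) = mex{2,1,0,0,0} = 3
G(22) = mex{2,1,1,0,0} = 3
G(23) = mex{2,2,1,1,0} = 3
G(24) = mex{3,2,1,1,1} = 0
G(25) = mex{3,2,2,1,1} = 0
G(n+12) = G(n) holds for n = 0,…,8 (a full window of length max(S) = 9), so the sequence is purely periodic with period 12.

12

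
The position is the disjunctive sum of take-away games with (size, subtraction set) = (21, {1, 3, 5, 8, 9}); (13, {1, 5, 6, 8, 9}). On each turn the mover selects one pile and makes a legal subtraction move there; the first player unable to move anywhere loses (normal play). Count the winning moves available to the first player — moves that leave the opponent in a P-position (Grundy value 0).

Pile A, S = {1, 3, 5, 8, 9}:
n :  0  1  2  3  4  5  6  7  8  9 10 11 12 13 14 15 16 17 18 19 20 21
G :  0  1  0  1  0  1  0  1  2  3  2  3  2  3  2  3  0  1  0  1  0  1
G_A(21) = 1.
Pile B, S = {1, 5, 6, 8, 9}:
G(0) = 0
G(1) = mex{0} = 1
G(2) = mex{1} = 0
G(3) = mex{0} = 1
G(4) = mex{1} = 0
G(5) = mex{0,0} = 1
G(6) = mex{1,1,0} = 2
G(7) = mex{2,0,1} = 3
G(8) = mex{3,1,0,0} = 2
G(9) = mex{2,0,1,1,0} = 3
G(10) = mex{3,1,0,0,1} = 2
G(11) = mex{2,2,1,1,0} = 3
G(12) = mex{3,3,2,0,1} = 4
G(13) = mex{4,2,3,1,0} = 5
G_B(13) = 5.
Combined Grundy value = 1 ⊕ 5 = 4.
A winning move leaves total XOR = 0, i.e. changes one component's Grundy value g to g ⊕ X where X is the current total.
Pile A: need g' = 1⊕4 = 5. Options: 21−1→G=0, 21−3→G=0, 21−5→G=0, 21−8→G=3, 21−9→G=2. Hits: 0.
Pile B: need g' = 5⊕4 = 1. Options: 13−1→G=4, 13−5→G=2, 13−6→G=3, 13−8→G=1, 13−9→G=0. Hits: 1.

1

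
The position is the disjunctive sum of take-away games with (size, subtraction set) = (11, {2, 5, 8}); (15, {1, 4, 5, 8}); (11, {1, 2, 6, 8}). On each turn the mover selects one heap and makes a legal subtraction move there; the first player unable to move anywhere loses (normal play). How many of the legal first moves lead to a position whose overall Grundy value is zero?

Heap A, S = {2, 5, 8}:
n :  0  1  2  3  4  5  6  7  8  9 10 11
G :  0  0  1  1  0  2  1  0  2  1  0  0
G_A(11) = 0.
Heap B, S = {1, 4, 5, 8}:
G(0) = 0
G(1) = mex{0} = 1
G(2) = mex{1} = 0
G(3) = mex{0} = 1
G(4) = mex{1,0} = 2
G(5) = mex{2,1,0} = 3
G(6) = mex{3,0,1} = 2
G(7) = mex{2,1,0} = 3
G(8) = mex{3,2,1,0} = 4
G(9) = mex{4,3,2,1} = 0
G(10) = mex{0,2,3,0} = 1
G(11) = mex{1,3,2,1} = 0
G(12) = mex{0,4,3,2} = 1
G(13) = mex{1,0,4,3} = 2
G(14) = mex{2,1,0,2} = 3
G(15) = mex{3,0,1,3} = 2
G_B(15) = 2.
Heap C, S = {1, 2, 6, 8}:
G(0) = 0
G(1) = mex{0} = 1
G(2) = mex{1,0} = 2
G(3) = mex{2,1} = 0
G(4) = mex{0,2} = 1
G(5) = mex{1,0} = 2
G(6) = mex{2,1,0} = 3
G(7) = mex{3,2,1} = 0
G(8) = mex{0,3,2,0} = 1
G(9) = mex{1,0,0,1} = 2
G(10) = mex{2,1,1,2} = 0
G(11) = mex{0,2,2,0} = 1
G_C(11) = 1.
Combined Grundy value = 0 ⊕ 2 ⊕ 1 = 3.
A winning move leaves total XOR = 0, i.e. changes one component's Grundy value g to g ⊕ X where X is the current total.
Heap A: need g' = 0⊕3 = 3. Options: 11−2→G=1, 11−5→G=1, 11−8→G=1. Hits: 0.
Heap B: need g' = 2⊕3 = 1. Options: 15−1→G=3, 15−4→G=0, 15−5→G=1, 15−8→G=3. Hits: 1.
Heap C: need g' = 1⊕3 = 2. Options: 11−1→G=0, 11−2→G=2, 11−6→G=2, 11−8→G=0. Hits: 2.

3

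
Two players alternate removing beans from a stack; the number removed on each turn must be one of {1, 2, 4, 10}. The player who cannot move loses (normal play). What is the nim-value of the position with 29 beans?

n :  0  1  2  3  4  5  6  7  8  9 10 11 12 13 14 15 16 17 18 19 20 21 22 23 24 25 26 27 28 29
G :  0  1  2  0  1  2  0  1  2  0  1  2  0  1  2  0  1  2  0  1  2  0  1  2  0  1  2  0  1  2

2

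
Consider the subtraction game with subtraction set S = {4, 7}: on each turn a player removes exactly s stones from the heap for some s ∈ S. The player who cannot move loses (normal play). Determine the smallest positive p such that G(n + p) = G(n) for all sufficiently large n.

11

n :  0  1  2  3  4  5  6  7  8  9 10 11 12 13 14 15 16 17 18 19 20 21 22 23
G :  0  0  0  0  1  1  1  1  2  2  2  0  0  0  0  1  1  1  1  2  2  2  0  0
G(n+11) = G(n) holds for n = 0,…,6 (a full window of length max(S) = 7), so the sequence is purely periodic with period 11.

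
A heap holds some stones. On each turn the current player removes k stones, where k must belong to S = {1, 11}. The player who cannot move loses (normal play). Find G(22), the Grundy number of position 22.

0

G(0) = 0
G(1) = mex{0} = 1
G(2) = mex{1} = 0
G(3) = mex{0} = 1
G(4) = mex{1} = 0
G(5) = mex{0} = 1
G(6) = mex{1} = 0
G(7) = mex{0} = 1
G(8) = mex{1} = 0
G(9) = mex{0} = 1
G(10) = mex{1} = 0
G(11) = mex{0,0} = 1
G(12) = mex{1,1} = 0
G(13) = mex{0,0} = 1
G(14) = mex{1,1} = 0
G(15) = mex{0,0} = 1
G(16) = mex{1,1} = 0
G(17) = mex{0,0} = 1
G(18) = mex{1,1} = 0
G(19) = mex{0,0} = 1
G(20) = mex{1,1} = 0
G(21) = mex{0,0} = 1
G(22) = mex{1,1} = 0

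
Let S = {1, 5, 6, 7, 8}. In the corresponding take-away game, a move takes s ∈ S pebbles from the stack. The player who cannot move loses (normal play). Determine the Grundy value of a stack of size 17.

G(0) = 0
G(1) = mex{0} = 1
G(2) = mex{1} = 0
G(3) = mex{0} = 1
G(4) = mex{1} = 0
G(5) = mex{0,0} = 1
G(6) = mex{1,1,0} = 2
G(7) = mex{2,0,1,0} = 3
G(8) = mex{3,1,0,1,0} = 2
G(9) = mex{2,0,1,0,1} = 3
G(10) = mex{3,1,0,1,0} = 2
G(11) = mex{2,2,1,0,1} = 3
G(12) = mex{3,3,2,1,0} = 4
G(13) = mex{4,2,3,2,1} = 0
G(14) = mex{0,3,2,3,2} = 1
G(15) = mex{1,2,3,2,3} = 0
G(16) = mex{0,3,2,3,2} = 1
G(17) = mex{1,4,3,2,3} = 0

0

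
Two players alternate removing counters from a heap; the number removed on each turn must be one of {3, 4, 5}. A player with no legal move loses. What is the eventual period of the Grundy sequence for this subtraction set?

8

n :  0  1  2  3  4  5  6  7  8  9 10 11 12 13 14 15 16 17
G :  0  0  0  1  1  1  2  2  0  0  0  1  1  1  2  2  0  0
G(n+8) = G(n) holds for n = 0,…,4 (a full window of length max(S) = 5), so the sequence is purely periodic with period 8.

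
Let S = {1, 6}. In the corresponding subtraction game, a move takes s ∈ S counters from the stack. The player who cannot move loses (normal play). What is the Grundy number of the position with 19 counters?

1

n :  0  1  2  3  4  5  6  7  8  9 10 11 12 13 14 15 16 17 18 19
G :  0  1  0  1  0  1  2  0  1  0  1  0  1  2  0  1  0  1  0  1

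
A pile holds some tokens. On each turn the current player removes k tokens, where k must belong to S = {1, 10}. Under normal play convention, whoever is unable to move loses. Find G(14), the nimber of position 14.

1

G(0) = 0
G(1) = mex{0} = 1
G(2) = mex{1} = 0
G(3) = mex{0} = 1
G(4) = mex{1} = 0
G(5) = mex{0} = 1
G(6) = mex{1} = 0
G(7) = mex{0} = 1
G(8) = mex{1} = 0
G(9) = mex{0} = 1
G(10) = mex{1,0} = 2
G(11) = mex{2,1} = 0
G(12) = mex{0,0} = 1
G(13) = mex{1,1} = 0
G(14) = mex{0,0} = 1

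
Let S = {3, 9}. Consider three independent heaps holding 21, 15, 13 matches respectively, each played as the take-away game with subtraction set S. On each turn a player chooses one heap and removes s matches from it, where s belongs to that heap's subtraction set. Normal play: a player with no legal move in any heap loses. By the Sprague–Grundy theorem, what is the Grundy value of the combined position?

0

All heaps use S = {3, 9}:
n :  0  1  2  3  4  5  6  7  8  9 10 11 12 13 14 15 16 17 18 19 20 21
G :  0  0  0  1  1  1  0  0  0  1  1  1  0  0  0  1  1  1  0  0  0  1
Heap A: G(21) = 1.
Heap B: G(15) = 1.
Heap C: G(13) = 0.
Combined Grundy value = 1 ⊕ 1 ⊕ 0 = 0.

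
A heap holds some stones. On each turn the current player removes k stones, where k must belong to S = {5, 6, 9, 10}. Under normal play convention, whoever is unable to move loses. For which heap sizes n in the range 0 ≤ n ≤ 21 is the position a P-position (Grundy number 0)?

n :  0  1  2  3  4  5  6  7  8  9 10 11 12 13 14 15 16 17 18 19 20 21
G :  0  0  0  0  0  1  1  1  1  1  2  2  2  2  2  0  0  0  0  0  1  1
P-positions are exactly the n with G(n) = 0.

0, 1, 2, 3, 4, 15, 16, 17, 18, 19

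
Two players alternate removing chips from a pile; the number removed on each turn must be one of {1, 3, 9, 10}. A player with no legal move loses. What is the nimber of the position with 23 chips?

0

G(0) = 0
G(1) = mex{0} = 1
G(2) = mex{1} = 0
G(3) = mex{0,0} = 1
G(4) = mex{1,1} = 0
G(5) = mex{0,0} = 1
G(6) = mex{1,1} = 0
G(7) = mex{0,0} = 1
G(8) = mex{1,1} = 0
G(9) = mex{0,0,0} = 1
G(10) = mex{1,1,1,0} = 2
G(11) = mex{2,0,0,1} = 3
G(12) = mex{3,1,1,0} = 2
G(13) = mex{2,2,0,1} = 3
G(14) = mex{3,3,1,0} = 2
G(15) = mex{2,2,0,1} = 3
G(16) = mex{3,3,1,0} = 2
G(17) = mex{2,2,0,1} = 3
G(18) = mex{3,3,1,0} = 2
G(19) = mex{2,2,2,1} = 0
G(20) = mex{0,3,3,2} = 1
G(21) = mex{1,2,2,3} = 0
G(22) = mex{0,0,3,2} = 1
G(23) = mex{1,1,2,3} = 0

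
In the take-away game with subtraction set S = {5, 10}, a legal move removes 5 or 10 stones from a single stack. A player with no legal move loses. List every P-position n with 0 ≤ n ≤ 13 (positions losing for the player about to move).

n :  0  1  2  3  4  5  6  7  8  9 10 11 12 13
G :  0  0  0  0  0  1  1  1  1  1  2  2  2  2
P-positions are exactly the n with G(n) = 0.

0, 1, 2, 3, 4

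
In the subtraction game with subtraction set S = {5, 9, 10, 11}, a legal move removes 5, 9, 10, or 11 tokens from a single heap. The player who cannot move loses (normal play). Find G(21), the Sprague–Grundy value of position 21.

1

G(0) = 0
G(1) = mex{} = 0
G(2) = mex{} = 0
G(3) = mex{} = 0
G(4) = mex{} = 0
G(5) = mex{0} = 1
G(6) = mex{0} = 1
G(7) = mex{0} = 1
G(8) = mex{0} = 1
G(9) = mex{0,0} = 1
G(10) = mex{1,0,0} = 2
G(11) = mex{1,0,0,0} = 2
G(12) = mex{1,0,0,0} = 2
G(13) = mex{1,0,0,0} = 2
G(14) = mex{1,1,0,0} = 2
G(15) = mex{2,1,1,0} = 3
G(16) = mex{2,1,1,1} = 0
G(17) = mex{2,1,1,1} = 0
G(18) = mex{2,1,1,1} = 0
G(19) = mex{2,2,1,1} = 0
G(20) = mex{3,2,2,1} = 0
G(21) = mex{0,2,2,2} = 1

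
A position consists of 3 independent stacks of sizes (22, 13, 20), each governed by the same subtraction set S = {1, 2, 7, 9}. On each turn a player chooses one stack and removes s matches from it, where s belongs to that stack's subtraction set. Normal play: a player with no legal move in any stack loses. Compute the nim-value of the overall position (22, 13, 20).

1

All stacks use S = {1, 2, 7, 9}:
n :  0  1  2  3  4  5  6  7  8  9 10 11 12 13 14 15 16 17 18 19 20 21 22
G :  0  1  2  0  1  2  0  1  2  3  4  0  1  2  0  1  2  0  1  2  3  4  0
Stack A: G(22) = 0.
Stack B: G(13) = 2.
Stack C: G(20) = 3.
Combined Grundy value = 0 ⊕ 2 ⊕ 3 = 1.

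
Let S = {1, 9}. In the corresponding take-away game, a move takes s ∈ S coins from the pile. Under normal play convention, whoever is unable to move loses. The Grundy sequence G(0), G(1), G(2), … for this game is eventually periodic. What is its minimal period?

2

G(0) = 0
G(1) = mex{0} = 1
G(2) = mex{1} = 0
G(3) = mex{0} = 1
G(4) = mex{1} = 0
G(5) = mex{0} = 1
G(6) = mex{1} = 0
G(7) = mex{0} = 1
G(8) = mex{1} = 0
G(9) = mex{0,0} = 1
G(10) = mex{1,1} = 0
G(11) = mex{0,0} = 1
G(12) = mex{1,1} = 0
G(13) = mex{0,0} = 1
G(14) = mex{1,1} = 0
G(n+2) = G(n) holds for n = 0,…,8 (a full window of length max(S) = 9), so the sequence is purely periodic with period 2.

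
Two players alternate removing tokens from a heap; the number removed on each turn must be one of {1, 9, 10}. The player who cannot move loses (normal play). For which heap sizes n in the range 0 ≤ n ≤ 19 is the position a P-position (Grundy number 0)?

0, 2, 4, 6, 8, 19

G(0) = 0
G(1) = mex{0} = 1
G(2) = mex{1} = 0
G(3) = mex{0} = 1
G(4) = mex{1} = 0
G(5) = mex{0} = 1
G(6) = mex{1} = 0
G(7) = mex{0} = 1
G(8) = mex{1} = 0
G(9) = mex{0,0} = 1
G(10) = mex{1,1,0} = 2
G(11) = mex{2,0,1} = 3
G(12) = mex{3,1,0} = 2
G(13) = mex{2,0,1} = 3
G(14) = mex{3,1,0} = 2
G(15) = mex{2,0,1} = 3
G(16) = mex{3,1,0} = 2
G(17) = mex{2,0,1} = 3
G(18) = mex{3,1,0} = 2
G(19) = mex{2,2,1} = 0
P-positions are exactly the n with G(n) = 0.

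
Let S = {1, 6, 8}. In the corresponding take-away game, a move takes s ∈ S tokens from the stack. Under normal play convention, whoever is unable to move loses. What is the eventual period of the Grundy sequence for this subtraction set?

n :  0  1  2  3  4  5  6  7  8  9 10 11 12 13 14 15 16
G :  0  1  0  1  0  1  2  0  1  0  1  0  1  2  0  1  0
G(n+7) = G(n) holds for n = 0,…,7 (a full window of length max(S) = 8), so the sequence is purely periodic with period 7.

7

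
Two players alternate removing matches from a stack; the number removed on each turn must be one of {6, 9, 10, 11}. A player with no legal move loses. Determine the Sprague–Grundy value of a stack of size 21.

0

G(0) = 0
G(1) = mex{} = 0
G(2) = mex{} = 0
G(3) = mex{} = 0
G(4) = mex{} = 0
G(5) = mex{} = 0
G(6) = mex{0} = 1
G(7) = mex{0} = 1
G(8) = mex{0} = 1
G(9) = mex{0,0} = 1
G(10) = mex{0,0,0} = 1
G(11) = mex{0,0,0,0} = 1
G(12) = mex{1,0,0,0} = 2
G(13) = mex{1,0,0,0} = 2
G(14) = mex{1,0,0,0} = 2
G(15) = mex{1,1,0,0} = 2
G(16) = mex{1,1,1,0} = 2
G(17) = mex{1,1,1,1} = 0
G(18) = mex{2,1,1,1} = 0
G(19) = mex{2,1,1,1} = 0
G(20) = mex{2,1,1,1} = 0
G(21) = mex{2,2,1,1} = 0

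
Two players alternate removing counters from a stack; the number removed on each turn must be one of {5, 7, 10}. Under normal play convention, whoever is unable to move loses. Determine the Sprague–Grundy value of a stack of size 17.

0

G(0) = 0
G(1) = mex{} = 0
G(2) = mex{} = 0
G(3) = mex{} = 0
G(4) = mex{} = 0
G(5) = mex{0} = 1
G(6) = mex{0} = 1
G(7) = mex{0,0} = 1
G(8) = mex{0,0} = 1
G(9) = mex{0,0} = 1
G(10) = mex{1,0,0} = 2
G(11) = mex{1,0,0} = 2
G(12) = mex{1,1,0} = 2
G(13) = mex{1,1,0} = 2
G(14) = mex{1,1,0} = 2
G(15) = mex{2,1,1} = 0
G(16) = mex{2,1,1} = 0
G(17) = mex{2,2,1} = 0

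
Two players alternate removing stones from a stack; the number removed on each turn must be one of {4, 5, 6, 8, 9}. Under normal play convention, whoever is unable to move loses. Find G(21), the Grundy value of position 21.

G(0) = 0
G(1) = mex{} = 0
G(2) = mex{} = 0
G(3) = mex{} = 0
G(4) = mex{0} = 1
G(5) = mex{0,0} = 1
G(6) = mex{0,0,0} = 1
G(7) = mex{0,0,0} = 1
G(8) = mex{1,0,0,0} = 2
G(9) = mex{1,1,0,0,0} = 2
G(10) = mex{1,1,1,0,0} = 2
G(11) = mex{1,1,1,0,0} = 2
G(12) = mex{2,1,1,1,0} = 3
G(13) = mex{2,2,1,1,1} = 0
G(14) = mex{2,2,2,1,1} = 0
G(15) = mex{2,2,2,1,1} = 0
G(16) = mex{3,2,2,2,1} = 0
G(17) = mex{0,3,2,2,2} = 1
G(18) = mex{0,0,3,2,2} = 1
G(19) = mex{0,0,0,2,2} = 1
G(20) = mex{0,0,0,3,2} = 1
G(21) = mex{1,0,0,0,3} = 2

2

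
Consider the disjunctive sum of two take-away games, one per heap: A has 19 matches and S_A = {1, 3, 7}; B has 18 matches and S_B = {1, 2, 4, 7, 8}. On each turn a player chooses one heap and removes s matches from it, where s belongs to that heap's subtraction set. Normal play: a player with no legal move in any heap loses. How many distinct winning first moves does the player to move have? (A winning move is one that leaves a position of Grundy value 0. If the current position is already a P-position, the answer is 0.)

5

Heap A, S = {1, 3, 7}:
n :  0  1  2  3  4  5  6  7  8  9 10 11 12 13 14 15 16 17 18 19
G :  0  1  0  1  0  1  0  1  0  1  0  1  0  1  0  1  0  1  0  1
G_A(19) = 1.
Heap B, S = {1, 2, 4, 7, 8}:
G(0) = 0
G(1) = mex{0} = 1
G(2) = mex{1,0} = 2
G(3) = mex{2,1} = 0
G(4) = mex{0,2,0} = 1
G(5) = mex{1,0,1} = 2
G(6) = mex{2,1,2} = 0
G(7) = mex{0,2,0,0} = 1
G(8) = mex{1,0,1,1,0} = 2
G(9) = mex{2,1,2,2,1} = 0
G(10) = mex{0,2,0,0,2} = 1
G(11) = mex{1,0,1,1,0} = 2
G(12) = mex{2,1,2,2,1} = 0
G(13) = mex{0,2,0,0,2} = 1
G(14) = mex{1,0,1,1,0} = 2
G(15) = mex{2,1,2,2,1} = 0
G(16) = mex{0,2,0,0,2} = 1
G(17) = mex{1,0,1,1,0} = 2
G(18) = mex{2,1,2,2,1} = 0
G_B(18) = 0.
Combined Grundy value = 1 ⊕ 0 = 1.
A winning move leaves total XOR = 0, i.e. changes one component's Grundy value g to g ⊕ X where X is the current total.
Heap A: need g' = 1⊕1 = 0. Options: 19−1→G=0, 19−3→G=0, 19−7→G=0. Hits: 3.
Heap B: need g' = 0⊕1 = 1. Options: 18−1→G=2, 18−2→G=1, 18−4→G=2, 18−7→G=2, 18−8→G=1. Hits: 2.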